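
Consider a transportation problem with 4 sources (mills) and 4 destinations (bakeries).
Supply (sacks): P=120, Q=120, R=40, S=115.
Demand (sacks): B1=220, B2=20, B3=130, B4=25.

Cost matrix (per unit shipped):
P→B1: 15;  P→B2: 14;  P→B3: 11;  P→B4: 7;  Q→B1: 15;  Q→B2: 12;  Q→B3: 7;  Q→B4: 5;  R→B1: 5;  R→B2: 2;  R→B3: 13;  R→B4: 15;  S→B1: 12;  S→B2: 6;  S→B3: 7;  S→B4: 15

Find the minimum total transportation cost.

Optimal allocation:
  P to B1: 95 × 15 = 1425
  P to B4: 25 × 7 = 175
  Q to B3: 120 × 7 = 840
  R to B1: 40 × 5 = 200
  S to B1: 85 × 12 = 1020
  S to B2: 20 × 6 = 120
  S to B3: 10 × 7 = 70
Total = 1425 + 175 + 840 + 200 + 1020 + 120 + 70 = 3850.
(Supply check: P ships 120; Q ships 120; R ships 40; S ships 115.)

3850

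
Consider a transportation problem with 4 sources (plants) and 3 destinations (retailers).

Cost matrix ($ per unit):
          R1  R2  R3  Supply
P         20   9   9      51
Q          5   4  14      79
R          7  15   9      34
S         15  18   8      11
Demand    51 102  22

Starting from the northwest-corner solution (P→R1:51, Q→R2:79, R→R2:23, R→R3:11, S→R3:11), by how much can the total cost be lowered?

Current plan cost = 51·20 + 79·4 + 23·15 + 11·9 + 11·8 = $1868.
Optimal plan:
  P→R2: 40 units
  P→R3: 11 units
  Q→R1: 17 units
  Q→R2: 62 units
  R→R1: 34 units
  S→R3: 11 units
Optimal cost = $1118.
Saving = 1868 − 1118 = $750.

750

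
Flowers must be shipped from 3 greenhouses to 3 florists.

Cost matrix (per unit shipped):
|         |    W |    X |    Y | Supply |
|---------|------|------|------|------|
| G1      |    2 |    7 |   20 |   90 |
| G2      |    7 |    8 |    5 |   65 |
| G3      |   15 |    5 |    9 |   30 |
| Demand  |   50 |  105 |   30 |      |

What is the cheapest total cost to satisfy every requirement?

Optimal allocation:
  G1->W: 50 × 2 = 100
  G1->X: 40 × 7 = 280
  G2->X: 35 × 8 = 280
  G2->Y: 30 × 5 = 150
  G3->X: 30 × 5 = 150
Total = 100 + 280 + 280 + 150 + 150 = 960.
(Supply check: G1 ships 90; G2 ships 65; G3 ships 30.)

960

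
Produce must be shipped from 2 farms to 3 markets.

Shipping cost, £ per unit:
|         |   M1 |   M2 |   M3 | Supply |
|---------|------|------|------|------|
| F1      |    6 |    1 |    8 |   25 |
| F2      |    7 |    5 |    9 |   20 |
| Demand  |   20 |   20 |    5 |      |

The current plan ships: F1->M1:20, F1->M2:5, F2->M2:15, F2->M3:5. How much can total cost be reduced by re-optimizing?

45

Current plan cost = 20·6 + 5·1 + 15·5 + 5·9 = £245.
Optimal plan:
  F1→M1: 5 × £6 = £30
  F1→M2: 20 × £1 = £20
  F2→M1: 15 × £7 = £105
  F2→M3: 5 × £9 = £45
Optimal cost = £200.
Saving = 245 − 200 = £45.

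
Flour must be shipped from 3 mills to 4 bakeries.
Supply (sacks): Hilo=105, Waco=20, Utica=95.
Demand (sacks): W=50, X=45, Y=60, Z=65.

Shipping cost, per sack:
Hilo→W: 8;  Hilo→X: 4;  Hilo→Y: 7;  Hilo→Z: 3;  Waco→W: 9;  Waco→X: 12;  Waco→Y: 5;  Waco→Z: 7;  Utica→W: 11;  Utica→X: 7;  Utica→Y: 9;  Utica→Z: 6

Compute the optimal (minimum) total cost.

1400

An optimal shipping plan:
  Hilo->X: 45 × 4 = 180
  Hilo->Z: 60 × 3 = 180
  Waco->Y: 20 × 5 = 100
  Utica->W: 50 × 11 = 550
  Utica->Y: 40 × 9 = 360
  Utica->Z: 5 × 6 = 30
Total = 180 + 180 + 100 + 550 + 360 + 30 = 1400.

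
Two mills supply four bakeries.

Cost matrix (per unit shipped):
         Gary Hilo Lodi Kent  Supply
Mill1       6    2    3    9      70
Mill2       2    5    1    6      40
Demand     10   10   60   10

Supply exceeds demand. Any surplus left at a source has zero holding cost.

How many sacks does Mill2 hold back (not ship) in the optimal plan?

An optimal plan:
  Mill1–Hilo: 10 × 2 = 20
  Mill1–Lodi: 40 × 3 = 120
  Mill2–Gary: 10 × 2 = 20
  Mill2–Lodi: 20 × 1 = 20
  Mill2–Kent: 10 × 6 = 60
Total cost = 240.
Mill2 ships 40 of its 40, leaving 0.

0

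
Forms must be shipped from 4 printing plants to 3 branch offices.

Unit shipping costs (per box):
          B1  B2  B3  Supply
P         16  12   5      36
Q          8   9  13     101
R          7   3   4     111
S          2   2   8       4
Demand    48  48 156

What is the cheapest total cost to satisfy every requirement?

1529

An optimal shipping plan:
  P→B3: 36 boxes
  Q→B1: 48 boxes
  Q→B2: 44 boxes
  Q→B3: 9 boxes
  R→B3: 111 boxes
  S→B2: 4 boxes
Total cost = 1529.
(Supply check: P ships 36; Q ships 101; R ships 111; S ships 4.)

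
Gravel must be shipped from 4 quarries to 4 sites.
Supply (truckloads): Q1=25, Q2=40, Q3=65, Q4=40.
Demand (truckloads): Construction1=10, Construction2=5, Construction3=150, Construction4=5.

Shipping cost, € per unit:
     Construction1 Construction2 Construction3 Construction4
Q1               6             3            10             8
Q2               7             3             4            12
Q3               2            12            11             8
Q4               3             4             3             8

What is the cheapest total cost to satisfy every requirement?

A cheapest plan:
  Q1->Construction2: 5 × €3 = €15
  Q1->Construction3: 20 × €10 = €200
  Q2->Construction3: 40 × €4 = €160
  Q3->Construction1: 10 × €2 = €20
  Q3->Construction3: 50 × €11 = €550
  Q3->Construction4: 5 × €8 = €40
  Q4->Construction3: 40 × €3 = €120
Total = 15 + 200 + 160 + 20 + 550 + 40 + 120 = €1105.
(Supply check: Q1 ships 25; Q2 ships 40; Q3 ships 65; Q4 ships 40.)

1105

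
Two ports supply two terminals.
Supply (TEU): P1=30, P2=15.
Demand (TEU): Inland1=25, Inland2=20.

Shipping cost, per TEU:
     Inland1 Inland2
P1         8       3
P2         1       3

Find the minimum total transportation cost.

An optimal shipping plan:
  P1→Inland1: 10 × 8 = 80
  P1→Inland2: 20 × 3 = 60
  P2→Inland1: 15 × 1 = 15
Total = 80 + 60 + 15 = 155.

155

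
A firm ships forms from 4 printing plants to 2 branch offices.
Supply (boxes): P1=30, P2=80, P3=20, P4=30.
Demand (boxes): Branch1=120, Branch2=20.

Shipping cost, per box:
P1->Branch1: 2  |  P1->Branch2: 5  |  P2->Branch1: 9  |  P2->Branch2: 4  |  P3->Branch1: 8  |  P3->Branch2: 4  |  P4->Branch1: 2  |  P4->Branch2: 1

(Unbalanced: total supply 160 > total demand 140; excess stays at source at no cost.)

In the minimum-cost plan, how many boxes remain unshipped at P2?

20

Minimum-cost shipments:
  P1 to Branch1: 30 × 2 = 60
  P2 to Branch1: 40 × 9 = 360
  P2 to Branch2: 20 × 4 = 80
  P3 to Branch1: 20 × 8 = 160
  P4 to Branch1: 30 × 2 = 60
Total cost = 720.
P2 ships 60 of its 80, leaving 20.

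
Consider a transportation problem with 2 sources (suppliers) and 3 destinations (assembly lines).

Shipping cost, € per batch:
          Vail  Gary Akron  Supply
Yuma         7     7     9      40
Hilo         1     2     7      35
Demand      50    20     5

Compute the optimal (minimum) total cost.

325

One minimum-cost allocation:
  Yuma->Vail: 15 × €7 = €105
  Yuma->Gary: 20 × €7 = €140
  Yuma->Akron: 5 × €9 = €45
  Hilo->Vail: 35 × €1 = €35
Total = 105 + 140 + 45 + 35 = €325.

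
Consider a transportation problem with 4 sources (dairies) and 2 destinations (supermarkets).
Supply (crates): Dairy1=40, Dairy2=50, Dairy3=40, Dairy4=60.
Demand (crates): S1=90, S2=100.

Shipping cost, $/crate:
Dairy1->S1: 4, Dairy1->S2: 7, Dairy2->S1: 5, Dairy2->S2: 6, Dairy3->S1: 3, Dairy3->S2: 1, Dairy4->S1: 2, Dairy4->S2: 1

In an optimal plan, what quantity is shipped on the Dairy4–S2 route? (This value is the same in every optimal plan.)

The minimum-cost plan:
  Dairy1->S1: 40 crates
  Dairy2->S1: 50 crates
  Dairy3->S2: 40 crates
  Dairy4->S2: 60 crates
Total cost = $510.
So Dairy4→S2 carries 60 crates.

60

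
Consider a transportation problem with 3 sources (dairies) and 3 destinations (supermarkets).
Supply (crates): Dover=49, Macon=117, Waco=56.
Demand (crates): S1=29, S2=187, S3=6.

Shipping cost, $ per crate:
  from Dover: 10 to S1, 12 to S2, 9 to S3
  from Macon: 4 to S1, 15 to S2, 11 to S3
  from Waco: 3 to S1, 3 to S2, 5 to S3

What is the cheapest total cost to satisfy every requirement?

2168

One minimum-cost allocation:
  Dover–S2: 49 crates
  Macon–S1: 29 crates
  Macon–S2: 82 crates
  Macon–S3: 6 crates
  Waco–S2: 56 crates
Total cost = $2168.
(Supply check: Dover ships 49; Macon ships 117; Waco ships 56.)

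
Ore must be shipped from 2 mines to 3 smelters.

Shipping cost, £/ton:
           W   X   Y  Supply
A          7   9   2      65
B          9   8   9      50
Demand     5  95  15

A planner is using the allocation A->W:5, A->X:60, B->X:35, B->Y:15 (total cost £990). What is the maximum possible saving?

Current plan cost = 5·7 + 60·9 + 35·8 + 15·9 = £990.
Optimal plan:
  A→W: 5 × £7 = £35
  A→X: 45 × £9 = £405
  A→Y: 15 × £2 = £30
  B→X: 50 × £8 = £400
Optimal cost = £870.
Saving = 990 − 870 = £120.

120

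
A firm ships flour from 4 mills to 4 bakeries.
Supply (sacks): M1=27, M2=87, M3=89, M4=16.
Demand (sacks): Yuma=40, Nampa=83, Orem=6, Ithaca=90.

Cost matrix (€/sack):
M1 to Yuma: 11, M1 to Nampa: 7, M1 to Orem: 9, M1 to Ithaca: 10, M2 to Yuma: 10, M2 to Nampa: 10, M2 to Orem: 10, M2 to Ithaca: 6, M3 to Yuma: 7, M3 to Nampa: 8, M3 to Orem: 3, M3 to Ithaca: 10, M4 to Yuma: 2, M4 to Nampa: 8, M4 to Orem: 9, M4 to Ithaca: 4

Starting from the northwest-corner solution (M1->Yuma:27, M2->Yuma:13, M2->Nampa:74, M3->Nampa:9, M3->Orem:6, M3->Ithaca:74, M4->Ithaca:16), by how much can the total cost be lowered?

Current plan cost = 27·11 + 13·10 + 74·10 + 9·8 + 6·3 + 74·10 + 16·4 = €2061.
Optimal plan:
  M1→Nampa: 27 × €7 = €189
  M2→Ithaca: 87 × €6 = €522
  M3→Yuma: 27 × €7 = €189
  M3→Nampa: 56 × €8 = €448
  M3→Orem: 6 × €3 = €18
  M4→Yuma: 13 × €2 = €26
  M4→Ithaca: 3 × €4 = €12
Optimal cost = €1404.
Saving = 2061 − 1404 = €657.

657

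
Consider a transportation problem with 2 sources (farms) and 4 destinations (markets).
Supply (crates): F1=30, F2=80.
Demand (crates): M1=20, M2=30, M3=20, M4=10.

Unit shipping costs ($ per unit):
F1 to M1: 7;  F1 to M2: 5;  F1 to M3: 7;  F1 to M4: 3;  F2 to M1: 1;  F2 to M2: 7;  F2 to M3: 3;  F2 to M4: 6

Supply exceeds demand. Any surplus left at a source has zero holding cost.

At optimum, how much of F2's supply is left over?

An optimal plan:
  F1–M2: 20 × $5 = $100
  F1–M4: 10 × $3 = $30
  F2–M1: 20 × $1 = $20
  F2–M2: 10 × $7 = $70
  F2–M3: 20 × $3 = $60
Total cost = $280.
F2 ships 50 of its 80, leaving 30.

30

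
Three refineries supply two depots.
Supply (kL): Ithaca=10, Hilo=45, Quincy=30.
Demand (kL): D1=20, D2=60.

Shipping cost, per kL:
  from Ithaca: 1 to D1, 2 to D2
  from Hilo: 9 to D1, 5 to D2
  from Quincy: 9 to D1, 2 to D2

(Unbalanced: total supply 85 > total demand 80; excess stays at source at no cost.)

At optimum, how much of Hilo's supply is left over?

5

Minimum-cost shipments:
  Ithaca→D1: 10 kL
  Hilo→D1: 10 kL
  Hilo→D2: 30 kL
  Quincy→D2: 30 kL
Total cost = 310.
Hilo ships 40 of its 45, leaving 5.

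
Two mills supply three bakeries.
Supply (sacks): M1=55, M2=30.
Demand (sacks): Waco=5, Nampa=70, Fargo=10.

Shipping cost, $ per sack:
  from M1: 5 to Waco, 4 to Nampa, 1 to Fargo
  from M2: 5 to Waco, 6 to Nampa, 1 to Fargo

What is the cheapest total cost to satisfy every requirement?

One minimum-cost allocation:
  M1→Nampa: 55 × $4 = $220
  M2→Waco: 5 × $5 = $25
  M2→Nampa: 15 × $6 = $90
  M2→Fargo: 10 × $1 = $10
Total = 220 + 25 + 90 + 10 = $345.
(Supply check: M1 ships 55; M2 ships 30.)

345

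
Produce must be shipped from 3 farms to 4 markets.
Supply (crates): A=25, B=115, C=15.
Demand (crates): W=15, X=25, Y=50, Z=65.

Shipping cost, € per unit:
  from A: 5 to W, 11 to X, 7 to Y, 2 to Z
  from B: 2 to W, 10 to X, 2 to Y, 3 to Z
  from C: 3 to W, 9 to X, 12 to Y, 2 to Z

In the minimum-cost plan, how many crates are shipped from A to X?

0

Optimal shipments:
  A to Z: 25 crates
  B to W: 15 crates
  B to X: 25 crates
  B to Y: 50 crates
  B to Z: 25 crates
  C to Z: 15 crates
Total cost = €535.
The route A→X is not used.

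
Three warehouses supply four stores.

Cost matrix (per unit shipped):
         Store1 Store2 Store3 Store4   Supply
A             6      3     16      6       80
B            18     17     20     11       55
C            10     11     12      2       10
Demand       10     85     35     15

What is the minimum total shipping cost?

Optimal allocation:
  A→Store2: 80 × 3 = 240
  B→Store1: 10 × 18 = 180
  B→Store2: 5 × 17 = 85
  B→Store3: 35 × 20 = 700
  B→Store4: 5 × 11 = 55
  C→Store4: 10 × 2 = 20
Total = 240 + 180 + 85 + 700 + 55 + 20 = 1280.

1280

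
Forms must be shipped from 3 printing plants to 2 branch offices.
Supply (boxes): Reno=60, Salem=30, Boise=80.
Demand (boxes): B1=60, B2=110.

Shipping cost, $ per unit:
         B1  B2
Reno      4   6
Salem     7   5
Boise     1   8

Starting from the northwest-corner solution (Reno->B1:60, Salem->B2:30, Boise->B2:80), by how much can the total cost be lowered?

300

Current plan cost = 60·4 + 30·5 + 80·8 = $1030.
Optimal plan:
  Reno→B2: 60 boxes
  Salem→B2: 30 boxes
  Boise→B1: 60 boxes
  Boise→B2: 20 boxes
Optimal cost = $730.
Saving = 1030 − 730 = $300.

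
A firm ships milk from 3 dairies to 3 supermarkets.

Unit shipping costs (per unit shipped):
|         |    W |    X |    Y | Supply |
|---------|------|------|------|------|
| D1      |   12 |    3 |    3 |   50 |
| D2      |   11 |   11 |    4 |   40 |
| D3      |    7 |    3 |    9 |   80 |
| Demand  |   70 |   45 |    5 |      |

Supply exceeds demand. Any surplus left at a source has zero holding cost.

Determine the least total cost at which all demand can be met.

One minimum-cost allocation:
  D1->X: 45 crates
  D1->Y: 5 crates
  D3->W: 70 crates
Total cost = 640.
(Supply check: D1 ships 50; D2 ships 0; D3 ships 70.)

640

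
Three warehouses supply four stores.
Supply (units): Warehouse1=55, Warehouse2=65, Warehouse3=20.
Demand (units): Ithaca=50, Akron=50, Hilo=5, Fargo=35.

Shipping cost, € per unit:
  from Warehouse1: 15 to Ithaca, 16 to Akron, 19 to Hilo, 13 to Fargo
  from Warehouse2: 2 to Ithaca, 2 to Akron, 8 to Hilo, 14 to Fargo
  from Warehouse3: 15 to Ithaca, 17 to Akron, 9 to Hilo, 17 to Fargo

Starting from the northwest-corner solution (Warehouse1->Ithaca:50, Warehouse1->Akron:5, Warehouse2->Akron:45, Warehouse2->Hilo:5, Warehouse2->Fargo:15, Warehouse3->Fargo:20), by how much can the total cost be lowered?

Current plan cost = 50·15 + 5·16 + 45·2 + 5·8 + 15·14 + 20·17 = €1510.
Optimal plan:
  Warehouse1→Ithaca: 20 × €15 = €300
  Warehouse1→Fargo: 35 × €13 = €455
  Warehouse2→Ithaca: 15 × €2 = €30
  Warehouse2→Akron: 50 × €2 = €100
  Warehouse3→Ithaca: 15 × €15 = €225
  Warehouse3→Hilo: 5 × €9 = €45
Optimal cost = €1155.
Saving = 1510 − 1155 = €355.

355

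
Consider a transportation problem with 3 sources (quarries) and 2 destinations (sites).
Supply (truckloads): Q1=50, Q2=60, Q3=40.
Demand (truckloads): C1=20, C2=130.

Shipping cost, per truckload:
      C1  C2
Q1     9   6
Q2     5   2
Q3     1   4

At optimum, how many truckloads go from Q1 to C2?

Solving gives:
  Q1–C2: 50 × 6 = 300
  Q2–C2: 60 × 2 = 120
  Q3–C1: 20 × 1 = 20
  Q3–C2: 20 × 4 = 80
Total cost = 520.
So Q1→C2 carries 50 truckloads.

50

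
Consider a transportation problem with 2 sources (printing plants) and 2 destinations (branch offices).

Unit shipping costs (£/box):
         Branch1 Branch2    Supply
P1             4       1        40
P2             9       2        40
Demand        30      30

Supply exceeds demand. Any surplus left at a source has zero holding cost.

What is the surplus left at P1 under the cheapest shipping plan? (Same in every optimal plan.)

Minimum-cost shipments:
  P1–Branch1: 30 × £4 = £120
  P1–Branch2: 10 × £1 = £10
  P2–Branch2: 20 × £2 = £40
Total cost = £170.
P1 ships 40 of its 40, leaving 0.

0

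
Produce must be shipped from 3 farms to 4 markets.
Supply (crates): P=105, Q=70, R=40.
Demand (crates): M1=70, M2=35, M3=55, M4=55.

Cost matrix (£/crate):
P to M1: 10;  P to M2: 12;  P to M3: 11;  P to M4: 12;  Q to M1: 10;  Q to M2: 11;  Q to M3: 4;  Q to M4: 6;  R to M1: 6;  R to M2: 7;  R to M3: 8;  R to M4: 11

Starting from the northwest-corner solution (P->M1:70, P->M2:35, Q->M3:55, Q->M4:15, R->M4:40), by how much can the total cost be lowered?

Current plan cost = 70·10 + 35·12 + 55·4 + 15·6 + 40·11 = £1870.
Optimal plan:
  P–M1: 65 × £10 = £650
  P–M4: 40 × £12 = £480
  Q–M3: 55 × £4 = £220
  Q–M4: 15 × £6 = £90
  R–M1: 5 × £6 = £30
  R–M2: 35 × £7 = £245
Optimal cost = £1715.
Saving = 1870 − 1715 = £155.

155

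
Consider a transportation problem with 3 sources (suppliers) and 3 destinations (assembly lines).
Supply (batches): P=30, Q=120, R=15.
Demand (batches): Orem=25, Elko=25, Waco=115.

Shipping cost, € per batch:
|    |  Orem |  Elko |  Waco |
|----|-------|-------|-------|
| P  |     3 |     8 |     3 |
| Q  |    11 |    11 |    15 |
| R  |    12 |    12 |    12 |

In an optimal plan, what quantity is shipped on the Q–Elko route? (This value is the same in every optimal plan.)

The minimum-cost plan:
  P→Waco: 30 × €3 = €90
  Q→Orem: 25 × €11 = €275
  Q→Elko: 25 × €11 = €275
  Q→Waco: 70 × €15 = €1050
  R→Waco: 15 × €12 = €180
Total cost = €1870.
So Q→Elko carries 25 batches.

25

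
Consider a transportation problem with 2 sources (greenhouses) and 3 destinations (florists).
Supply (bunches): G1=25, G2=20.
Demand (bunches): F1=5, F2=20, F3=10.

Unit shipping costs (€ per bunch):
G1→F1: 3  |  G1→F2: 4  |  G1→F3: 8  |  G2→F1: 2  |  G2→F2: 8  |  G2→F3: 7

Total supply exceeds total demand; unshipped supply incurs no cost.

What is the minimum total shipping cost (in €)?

160

Optimal allocation:
  G1 to F2: 20 × €4 = €80
  G2 to F1: 5 × €2 = €10
  G2 to F3: 10 × €7 = €70
Total = 80 + 10 + 70 = €160.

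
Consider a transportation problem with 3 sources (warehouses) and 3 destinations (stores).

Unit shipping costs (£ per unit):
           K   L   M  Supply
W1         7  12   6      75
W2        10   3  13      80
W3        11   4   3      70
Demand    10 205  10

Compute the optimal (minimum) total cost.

Optimal allocation:
  W1→K: 10 × £7 = £70
  W1→L: 55 × £12 = £660
  W1→M: 10 × £6 = £60
  W2→L: 80 × £3 = £240
  W3→L: 70 × £4 = £280
Total = 70 + 660 + 60 + 240 + 280 = £1310.

1310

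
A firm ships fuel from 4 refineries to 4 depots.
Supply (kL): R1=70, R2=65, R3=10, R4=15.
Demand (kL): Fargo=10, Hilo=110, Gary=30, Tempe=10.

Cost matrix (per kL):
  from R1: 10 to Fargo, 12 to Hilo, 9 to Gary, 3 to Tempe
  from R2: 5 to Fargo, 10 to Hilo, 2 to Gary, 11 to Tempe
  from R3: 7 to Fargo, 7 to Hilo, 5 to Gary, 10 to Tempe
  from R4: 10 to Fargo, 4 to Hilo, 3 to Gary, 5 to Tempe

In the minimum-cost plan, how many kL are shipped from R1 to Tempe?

10

Optimal shipments:
  R1–Hilo: 60 × 12 = 720
  R1–Tempe: 10 × 3 = 30
  R2–Fargo: 10 × 5 = 50
  R2–Hilo: 25 × 10 = 250
  R2–Gary: 30 × 2 = 60
  R3–Hilo: 10 × 7 = 70
  R4–Hilo: 15 × 4 = 60
Total cost = 1240.
So R1→Tempe carries 10 kL.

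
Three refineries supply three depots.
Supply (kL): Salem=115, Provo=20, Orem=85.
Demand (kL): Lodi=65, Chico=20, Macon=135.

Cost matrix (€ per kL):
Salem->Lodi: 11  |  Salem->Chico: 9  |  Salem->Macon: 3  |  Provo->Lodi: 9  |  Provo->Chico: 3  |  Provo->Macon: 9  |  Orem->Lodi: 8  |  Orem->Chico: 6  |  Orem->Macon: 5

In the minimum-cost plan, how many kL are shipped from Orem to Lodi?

The minimum-cost plan:
  Salem->Macon: 115 × €3 = €345
  Provo->Chico: 20 × €3 = €60
  Orem->Lodi: 65 × €8 = €520
  Orem->Macon: 20 × €5 = €100
Total cost = €1025.
So Orem→Lodi carries 65 kL.

65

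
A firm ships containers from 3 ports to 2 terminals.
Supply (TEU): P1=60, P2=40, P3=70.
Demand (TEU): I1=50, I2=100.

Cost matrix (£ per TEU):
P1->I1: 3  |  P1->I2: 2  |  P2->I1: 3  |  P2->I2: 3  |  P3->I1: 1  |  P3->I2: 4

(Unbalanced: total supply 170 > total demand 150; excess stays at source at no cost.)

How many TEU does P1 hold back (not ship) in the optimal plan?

0

An optimal plan:
  P1->I2: 60 TEU
  P2->I2: 40 TEU
  P3->I1: 50 TEU
Total cost = £290.
P1 ships 60 of its 60, leaving 0.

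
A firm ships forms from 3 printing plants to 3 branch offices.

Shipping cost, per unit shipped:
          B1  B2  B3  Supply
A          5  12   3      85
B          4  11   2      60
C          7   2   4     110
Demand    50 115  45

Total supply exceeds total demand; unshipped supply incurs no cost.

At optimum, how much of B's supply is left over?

0

An optimal plan:
  A–B2: 5 × 12 = 60
  A–B3: 35 × 3 = 105
  B–B1: 50 × 4 = 200
  B–B3: 10 × 2 = 20
  C–B2: 110 × 2 = 220
Total cost = 605.
B ships 60 of its 60, leaving 0.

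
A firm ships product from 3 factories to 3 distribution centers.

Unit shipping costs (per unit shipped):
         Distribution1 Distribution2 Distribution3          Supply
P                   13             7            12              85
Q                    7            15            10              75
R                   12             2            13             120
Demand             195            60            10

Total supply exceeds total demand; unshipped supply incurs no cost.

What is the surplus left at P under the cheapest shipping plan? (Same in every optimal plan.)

Minimum-cost shipments:
  P–Distribution1: 60 × 13 = 780
  P–Distribution3: 10 × 12 = 120
  Q–Distribution1: 75 × 7 = 525
  R–Distribution1: 60 × 12 = 720
  R–Distribution2: 60 × 2 = 120
Total cost = 2265.
P ships 70 of its 85, leaving 15.

15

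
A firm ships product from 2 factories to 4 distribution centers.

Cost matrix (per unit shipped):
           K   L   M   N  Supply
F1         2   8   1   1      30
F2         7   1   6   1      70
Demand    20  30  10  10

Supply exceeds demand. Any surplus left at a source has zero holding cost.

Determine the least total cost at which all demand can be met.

90

An optimal shipping plan:
  F1→K: 20 × 2 = 40
  F1→M: 10 × 1 = 10
  F2→L: 30 × 1 = 30
  F2→N: 10 × 1 = 10
Total = 40 + 10 + 30 + 10 = 90.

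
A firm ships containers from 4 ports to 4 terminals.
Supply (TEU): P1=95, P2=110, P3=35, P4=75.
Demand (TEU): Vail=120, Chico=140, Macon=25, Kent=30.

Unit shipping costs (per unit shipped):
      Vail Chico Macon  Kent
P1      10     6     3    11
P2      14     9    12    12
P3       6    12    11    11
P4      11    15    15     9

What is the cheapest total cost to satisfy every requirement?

2620

Optimal allocation:
  P1→Vail: 40 TEU
  P1→Chico: 30 TEU
  P1→Macon: 25 TEU
  P2→Chico: 110 TEU
  P3→Vail: 35 TEU
  P4→Vail: 45 TEU
  P4→Kent: 30 TEU
Total cost = 2620.
(Supply check: P1 ships 95; P2 ships 110; P3 ships 35; P4 ships 75.)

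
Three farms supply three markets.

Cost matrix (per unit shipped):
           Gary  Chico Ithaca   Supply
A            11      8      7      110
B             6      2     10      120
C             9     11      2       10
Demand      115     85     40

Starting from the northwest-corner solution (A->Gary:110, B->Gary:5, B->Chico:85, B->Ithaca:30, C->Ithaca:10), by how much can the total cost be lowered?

Current plan cost = 110·11 + 5·6 + 85·2 + 30·10 + 10·2 = 1730.
Optimal plan:
  A→Gary: 80 × 11 = 880
  A→Ithaca: 30 × 7 = 210
  B→Gary: 35 × 6 = 210
  B→Chico: 85 × 2 = 170
  C→Ithaca: 10 × 2 = 20
Optimal cost = 1490.
Saving = 1730 − 1490 = 240.

240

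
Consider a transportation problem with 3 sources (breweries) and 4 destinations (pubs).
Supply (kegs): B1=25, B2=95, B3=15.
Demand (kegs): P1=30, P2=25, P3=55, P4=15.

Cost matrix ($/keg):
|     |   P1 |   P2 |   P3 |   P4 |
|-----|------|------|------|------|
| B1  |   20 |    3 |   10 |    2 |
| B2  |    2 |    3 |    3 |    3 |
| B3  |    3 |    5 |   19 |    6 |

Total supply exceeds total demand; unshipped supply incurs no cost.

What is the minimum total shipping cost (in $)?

335

Optimal allocation:
  B1->P2: 10 × $3 = $30
  B1->P4: 15 × $2 = $30
  B2->P1: 25 × $2 = $50
  B2->P2: 15 × $3 = $45
  B2->P3: 55 × $3 = $165
  B3->P1: 5 × $3 = $15
Total = 30 + 30 + 50 + 45 + 165 + 15 = $335.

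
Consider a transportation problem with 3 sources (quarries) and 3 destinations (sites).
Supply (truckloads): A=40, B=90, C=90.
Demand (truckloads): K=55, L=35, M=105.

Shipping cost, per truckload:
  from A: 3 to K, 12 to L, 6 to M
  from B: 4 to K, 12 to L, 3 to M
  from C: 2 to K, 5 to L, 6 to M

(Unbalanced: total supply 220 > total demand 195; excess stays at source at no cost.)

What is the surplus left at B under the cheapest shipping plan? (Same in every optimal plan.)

Minimum-cost shipments:
  A→M: 15 × 6 = 90
  B→M: 90 × 3 = 270
  C→K: 55 × 2 = 110
  C→L: 35 × 5 = 175
Total cost = 645.
B ships 90 of its 90, leaving 0.

0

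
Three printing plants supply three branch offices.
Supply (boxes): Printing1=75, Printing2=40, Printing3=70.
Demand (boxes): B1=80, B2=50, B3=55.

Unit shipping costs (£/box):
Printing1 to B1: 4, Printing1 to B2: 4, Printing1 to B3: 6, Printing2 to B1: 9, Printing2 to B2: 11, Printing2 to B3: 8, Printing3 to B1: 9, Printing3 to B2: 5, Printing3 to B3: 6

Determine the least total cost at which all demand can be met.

995

One minimum-cost allocation:
  Printing1->B1: 75 × £4 = £300
  Printing2->B1: 5 × £9 = £45
  Printing2->B3: 35 × £8 = £280
  Printing3->B2: 50 × £5 = £250
  Printing3->B3: 20 × £6 = £120
Total = 300 + 45 + 280 + 250 + 120 = £995.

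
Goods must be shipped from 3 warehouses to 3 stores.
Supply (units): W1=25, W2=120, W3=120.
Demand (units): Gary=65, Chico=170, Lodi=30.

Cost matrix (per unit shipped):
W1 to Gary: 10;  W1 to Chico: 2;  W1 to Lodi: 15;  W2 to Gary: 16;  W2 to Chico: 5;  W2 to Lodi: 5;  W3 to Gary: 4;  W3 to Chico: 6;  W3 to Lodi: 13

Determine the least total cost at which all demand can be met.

A cheapest plan:
  W1->Chico: 25 units
  W2->Chico: 90 units
  W2->Lodi: 30 units
  W3->Gary: 65 units
  W3->Chico: 55 units
Total cost = 1240.
(Supply check: W1 ships 25; W2 ships 120; W3 ships 120.)

1240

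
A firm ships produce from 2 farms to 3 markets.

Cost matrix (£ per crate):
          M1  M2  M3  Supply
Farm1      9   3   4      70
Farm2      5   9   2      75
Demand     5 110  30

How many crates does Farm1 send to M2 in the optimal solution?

Solving gives:
  Farm1->M2: 70 crates
  Farm2->M1: 5 crates
  Farm2->M2: 40 crates
  Farm2->M3: 30 crates
Total cost = £655.
So Farm1→M2 carries 70 crates.

70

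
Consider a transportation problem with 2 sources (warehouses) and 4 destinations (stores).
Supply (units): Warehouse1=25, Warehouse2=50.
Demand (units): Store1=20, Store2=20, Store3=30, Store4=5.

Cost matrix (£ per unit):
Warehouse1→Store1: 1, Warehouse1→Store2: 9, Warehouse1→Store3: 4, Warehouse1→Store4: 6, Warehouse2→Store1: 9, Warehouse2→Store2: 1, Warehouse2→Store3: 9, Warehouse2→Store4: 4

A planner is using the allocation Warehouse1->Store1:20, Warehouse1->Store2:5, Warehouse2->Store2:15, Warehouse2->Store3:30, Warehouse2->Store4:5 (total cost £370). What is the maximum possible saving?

65

Current plan cost = 20·1 + 5·9 + 15·1 + 30·9 + 5·4 = £370.
Optimal plan:
  Warehouse1->Store1: 20 units
  Warehouse1->Store3: 5 units
  Warehouse2->Store2: 20 units
  Warehouse2->Store3: 25 units
  Warehouse2->Store4: 5 units
Optimal cost = £305.
Saving = 370 − 305 = £65.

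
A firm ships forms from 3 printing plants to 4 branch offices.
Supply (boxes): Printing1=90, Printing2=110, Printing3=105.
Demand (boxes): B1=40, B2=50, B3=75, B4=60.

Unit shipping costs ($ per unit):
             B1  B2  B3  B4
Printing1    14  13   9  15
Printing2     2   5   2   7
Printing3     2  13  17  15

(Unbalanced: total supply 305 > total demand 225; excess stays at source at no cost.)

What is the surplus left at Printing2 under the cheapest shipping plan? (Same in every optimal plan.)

Minimum-cost shipments:
  Printing1->B3: 75 × $9 = $675
  Printing2->B2: 50 × $5 = $250
  Printing2->B4: 60 × $7 = $420
  Printing3->B1: 40 × $2 = $80
Total cost = $1425.
Printing2 ships 110 of its 110, leaving 0.

0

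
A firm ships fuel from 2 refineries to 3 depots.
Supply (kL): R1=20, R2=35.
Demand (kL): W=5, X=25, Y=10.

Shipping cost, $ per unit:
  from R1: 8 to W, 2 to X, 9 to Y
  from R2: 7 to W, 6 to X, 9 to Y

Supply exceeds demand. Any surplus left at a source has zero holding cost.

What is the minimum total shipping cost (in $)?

Optimal allocation:
  R1->X: 20 × $2 = $40
  R2->W: 5 × $7 = $35
  R2->X: 5 × $6 = $30
  R2->Y: 10 × $9 = $90
Total = 40 + 35 + 30 + 90 = $195.

195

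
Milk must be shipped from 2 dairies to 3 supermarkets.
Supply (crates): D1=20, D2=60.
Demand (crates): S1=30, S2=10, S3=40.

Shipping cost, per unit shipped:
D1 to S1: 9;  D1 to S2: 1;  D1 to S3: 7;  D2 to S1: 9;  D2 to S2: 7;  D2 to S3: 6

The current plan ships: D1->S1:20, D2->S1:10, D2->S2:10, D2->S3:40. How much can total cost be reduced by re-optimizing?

Current plan cost = 20·9 + 10·9 + 10·7 + 40·6 = 580.
Optimal plan:
  D1→S1: 10 × 9 = 90
  D1→S2: 10 × 1 = 10
  D2→S1: 20 × 9 = 180
  D2→S3: 40 × 6 = 240
Optimal cost = 520.
Saving = 580 − 520 = 60.

60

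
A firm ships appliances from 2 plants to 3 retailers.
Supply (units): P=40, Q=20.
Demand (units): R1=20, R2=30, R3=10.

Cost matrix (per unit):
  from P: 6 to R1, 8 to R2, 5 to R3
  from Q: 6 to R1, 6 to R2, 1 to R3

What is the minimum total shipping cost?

Optimal allocation:
  P–R1: 20 × 6 = 120
  P–R2: 20 × 8 = 160
  Q–R2: 10 × 6 = 60
  Q–R3: 10 × 1 = 10
Total = 120 + 160 + 60 + 10 = 350.

350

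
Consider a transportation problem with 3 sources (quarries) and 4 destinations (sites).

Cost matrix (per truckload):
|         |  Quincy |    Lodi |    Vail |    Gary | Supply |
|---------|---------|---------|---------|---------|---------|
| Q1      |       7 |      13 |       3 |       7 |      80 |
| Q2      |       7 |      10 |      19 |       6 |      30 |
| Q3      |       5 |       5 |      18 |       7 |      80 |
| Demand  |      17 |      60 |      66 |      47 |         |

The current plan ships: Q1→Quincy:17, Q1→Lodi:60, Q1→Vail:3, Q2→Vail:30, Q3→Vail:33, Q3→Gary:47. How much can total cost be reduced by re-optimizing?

Current plan cost = 17·7 + 60·13 + 3·3 + 30·19 + 33·18 + 47·7 = 2401.
Optimal plan:
  Q1–Vail: 66 × 3 = 198
  Q1–Gary: 14 × 7 = 98
  Q2–Gary: 30 × 6 = 180
  Q3–Quincy: 17 × 5 = 85
  Q3–Lodi: 60 × 5 = 300
  Q3–Gary: 3 × 7 = 21
Optimal cost = 882.
Saving = 2401 − 882 = 1519.

1519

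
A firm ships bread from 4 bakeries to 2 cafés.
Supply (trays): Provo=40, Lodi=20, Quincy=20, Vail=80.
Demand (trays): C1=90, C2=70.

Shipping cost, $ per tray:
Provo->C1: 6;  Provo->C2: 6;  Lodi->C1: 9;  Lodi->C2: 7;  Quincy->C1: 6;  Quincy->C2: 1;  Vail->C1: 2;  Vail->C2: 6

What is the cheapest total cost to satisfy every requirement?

An optimal shipping plan:
  Provo–C1: 10 × $6 = $60
  Provo–C2: 30 × $6 = $180
  Lodi–C2: 20 × $7 = $140
  Quincy–C2: 20 × $1 = $20
  Vail–C1: 80 × $2 = $160
Total = 60 + 180 + 140 + 20 + 160 = $560.

560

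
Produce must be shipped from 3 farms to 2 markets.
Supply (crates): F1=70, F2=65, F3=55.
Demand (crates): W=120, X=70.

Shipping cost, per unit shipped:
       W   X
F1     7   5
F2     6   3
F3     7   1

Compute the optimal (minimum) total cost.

A cheapest plan:
  F1->W: 70 crates
  F2->W: 50 crates
  F2->X: 15 crates
  F3->X: 55 crates
Total cost = 890.
(Supply check: F1 ships 70; F2 ships 65; F3 ships 55.)

890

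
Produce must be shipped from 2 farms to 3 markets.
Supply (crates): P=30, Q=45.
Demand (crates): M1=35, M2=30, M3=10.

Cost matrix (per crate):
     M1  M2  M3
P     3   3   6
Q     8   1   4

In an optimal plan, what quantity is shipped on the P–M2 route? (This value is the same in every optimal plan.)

0

The minimum-cost plan:
  P to M1: 30 × 3 = 90
  Q to M1: 5 × 8 = 40
  Q to M2: 30 × 1 = 30
  Q to M3: 10 × 4 = 40
Total cost = 200.
The route P→M2 is not used.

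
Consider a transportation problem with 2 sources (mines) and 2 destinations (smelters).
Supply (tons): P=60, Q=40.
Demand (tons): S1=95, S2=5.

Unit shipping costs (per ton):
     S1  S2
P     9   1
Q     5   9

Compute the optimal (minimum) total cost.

Optimal allocation:
  P->S1: 55 × 9 = 495
  P->S2: 5 × 1 = 5
  Q->S1: 40 × 5 = 200
Total = 495 + 5 + 200 = 700.

700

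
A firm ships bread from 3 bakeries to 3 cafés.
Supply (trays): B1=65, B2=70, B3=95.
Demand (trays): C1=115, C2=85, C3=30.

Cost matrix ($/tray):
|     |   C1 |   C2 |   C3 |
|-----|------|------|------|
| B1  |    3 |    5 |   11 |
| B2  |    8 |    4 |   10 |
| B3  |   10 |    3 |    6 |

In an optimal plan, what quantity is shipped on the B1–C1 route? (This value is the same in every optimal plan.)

Optimal shipments:
  B1→C1: 65 × $3 = $195
  B2→C1: 50 × $8 = $400
  B2→C2: 20 × $4 = $80
  B3→C2: 65 × $3 = $195
  B3→C3: 30 × $6 = $180
Total cost = $1050.
So B1→C1 carries 65 trays.

65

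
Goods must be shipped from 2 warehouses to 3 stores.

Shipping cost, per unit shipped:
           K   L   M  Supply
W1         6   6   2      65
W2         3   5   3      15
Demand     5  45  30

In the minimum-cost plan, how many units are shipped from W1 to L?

Solving gives:
  W1->L: 35 units
  W1->M: 30 units
  W2->K: 5 units
  W2->L: 10 units
Total cost = 335.
So W1→L carries 35 units.

35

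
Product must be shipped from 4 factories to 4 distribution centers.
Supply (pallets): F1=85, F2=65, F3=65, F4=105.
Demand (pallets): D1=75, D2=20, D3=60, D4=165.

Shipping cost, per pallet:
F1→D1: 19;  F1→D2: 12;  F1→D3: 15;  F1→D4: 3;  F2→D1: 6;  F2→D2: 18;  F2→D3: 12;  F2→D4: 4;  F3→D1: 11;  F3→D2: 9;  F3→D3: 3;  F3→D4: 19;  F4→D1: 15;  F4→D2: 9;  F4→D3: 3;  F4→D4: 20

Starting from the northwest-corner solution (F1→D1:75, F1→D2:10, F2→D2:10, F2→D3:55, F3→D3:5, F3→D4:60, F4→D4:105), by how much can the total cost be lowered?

3600

Current plan cost = 75·19 + 10·12 + 10·18 + 55·12 + 5·3 + 60·19 + 105·20 = 5640.
Optimal plan:
  F1→D4: 85 × 3 = 255
  F2→D4: 65 × 4 = 260
  F3→D1: 65 × 11 = 715
  F4→D1: 10 × 15 = 150
  F4→D2: 20 × 9 = 180
  F4→D3: 60 × 3 = 180
  F4→D4: 15 × 20 = 300
Optimal cost = 2040.
Saving = 5640 − 2040 = 3600.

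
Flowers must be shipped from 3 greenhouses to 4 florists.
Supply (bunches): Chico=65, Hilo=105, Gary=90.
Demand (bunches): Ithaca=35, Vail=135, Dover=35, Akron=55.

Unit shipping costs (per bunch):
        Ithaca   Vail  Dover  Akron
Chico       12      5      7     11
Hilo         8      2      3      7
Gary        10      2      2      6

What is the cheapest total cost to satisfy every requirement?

A cheapest plan:
  Chico–Vail: 65 × 5 = 325
  Hilo–Ithaca: 35 × 8 = 280
  Hilo–Vail: 70 × 2 = 140
  Gary–Dover: 35 × 2 = 70
  Gary–Akron: 55 × 6 = 330
Total = 325 + 280 + 140 + 70 + 330 = 1145.

1145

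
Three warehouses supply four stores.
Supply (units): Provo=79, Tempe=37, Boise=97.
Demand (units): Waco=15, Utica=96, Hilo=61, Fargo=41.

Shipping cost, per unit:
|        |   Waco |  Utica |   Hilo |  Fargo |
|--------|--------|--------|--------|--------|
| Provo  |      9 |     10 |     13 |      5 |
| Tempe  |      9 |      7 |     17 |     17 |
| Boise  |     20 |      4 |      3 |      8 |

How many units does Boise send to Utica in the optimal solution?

The minimum-cost plan:
  Provo to Waco: 15 units
  Provo to Utica: 23 units
  Provo to Fargo: 41 units
  Tempe to Utica: 37 units
  Boise to Utica: 36 units
  Boise to Hilo: 61 units
Total cost = 1156.
So Boise→Utica carries 36 units.

36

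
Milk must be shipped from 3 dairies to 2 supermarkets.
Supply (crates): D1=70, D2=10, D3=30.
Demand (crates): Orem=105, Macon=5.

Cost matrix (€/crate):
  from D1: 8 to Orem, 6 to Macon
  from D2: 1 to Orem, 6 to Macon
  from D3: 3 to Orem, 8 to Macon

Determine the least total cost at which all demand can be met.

A cheapest plan:
  D1->Orem: 65 × €8 = €520
  D1->Macon: 5 × €6 = €30
  D2->Orem: 10 × €1 = €10
  D3->Orem: 30 × €3 = €90
Total = 520 + 30 + 10 + 90 = €650.

650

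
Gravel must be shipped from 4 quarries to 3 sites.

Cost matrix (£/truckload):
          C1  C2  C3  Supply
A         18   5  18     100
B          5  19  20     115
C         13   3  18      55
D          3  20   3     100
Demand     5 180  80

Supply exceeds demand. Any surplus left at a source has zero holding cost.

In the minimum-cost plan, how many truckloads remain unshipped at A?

0

Minimum-cost shipments:
  A→C2: 100 × £5 = £500
  B→C2: 25 × £19 = £475
  C→C2: 55 × £3 = £165
  D→C1: 5 × £3 = £15
  D→C3: 80 × £3 = £240
Total cost = £1395.
A ships 100 of its 100, leaving 0.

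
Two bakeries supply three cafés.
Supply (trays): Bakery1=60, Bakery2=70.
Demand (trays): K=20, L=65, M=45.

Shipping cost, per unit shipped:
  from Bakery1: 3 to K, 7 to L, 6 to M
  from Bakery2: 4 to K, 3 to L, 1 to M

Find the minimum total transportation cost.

A cheapest plan:
  Bakery1–K: 20 trays
  Bakery1–L: 40 trays
  Bakery2–L: 25 trays
  Bakery2–M: 45 trays
Total cost = 460.

460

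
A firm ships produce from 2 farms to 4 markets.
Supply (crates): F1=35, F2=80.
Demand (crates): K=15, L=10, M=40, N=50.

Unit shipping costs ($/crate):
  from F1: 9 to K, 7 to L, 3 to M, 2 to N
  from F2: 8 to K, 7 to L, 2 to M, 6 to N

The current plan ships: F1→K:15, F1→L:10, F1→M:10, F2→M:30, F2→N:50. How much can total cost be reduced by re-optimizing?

165

Current plan cost = 15·9 + 10·7 + 10·3 + 30·2 + 50·6 = $595.
Optimal plan:
  F1->N: 35 × $2 = $70
  F2->K: 15 × $8 = $120
  F2->L: 10 × $7 = $70
  F2->M: 40 × $2 = $80
  F2->N: 15 × $6 = $90
Optimal cost = $430.
Saving = 595 − 430 = $165.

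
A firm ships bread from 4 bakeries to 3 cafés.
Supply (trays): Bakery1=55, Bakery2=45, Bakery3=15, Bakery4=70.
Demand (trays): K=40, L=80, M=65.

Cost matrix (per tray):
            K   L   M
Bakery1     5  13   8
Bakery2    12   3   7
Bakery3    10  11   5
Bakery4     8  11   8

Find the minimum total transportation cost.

1195

A cheapest plan:
  Bakery1 to K: 40 trays
  Bakery1 to M: 15 trays
  Bakery2 to L: 45 trays
  Bakery3 to M: 15 trays
  Bakery4 to L: 35 trays
  Bakery4 to M: 35 trays
Total cost = 1195.
(Supply check: Bakery1 ships 55; Bakery2 ships 45; Bakery3 ships 15; Bakery4 ships 70.)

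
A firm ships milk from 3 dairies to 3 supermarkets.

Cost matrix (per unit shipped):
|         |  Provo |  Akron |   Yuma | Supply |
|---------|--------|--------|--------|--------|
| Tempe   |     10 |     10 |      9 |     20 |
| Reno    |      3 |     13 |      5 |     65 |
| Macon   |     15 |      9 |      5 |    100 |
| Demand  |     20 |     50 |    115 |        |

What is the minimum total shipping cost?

One minimum-cost allocation:
  Tempe–Akron: 20 × 10 = 200
  Reno–Provo: 20 × 3 = 60
  Reno–Yuma: 45 × 5 = 225
  Macon–Akron: 30 × 9 = 270
  Macon–Yuma: 70 × 5 = 350
Total = 200 + 60 + 225 + 270 + 350 = 1105.
(Supply check: Tempe ships 20; Reno ships 65; Macon ships 100.)

1105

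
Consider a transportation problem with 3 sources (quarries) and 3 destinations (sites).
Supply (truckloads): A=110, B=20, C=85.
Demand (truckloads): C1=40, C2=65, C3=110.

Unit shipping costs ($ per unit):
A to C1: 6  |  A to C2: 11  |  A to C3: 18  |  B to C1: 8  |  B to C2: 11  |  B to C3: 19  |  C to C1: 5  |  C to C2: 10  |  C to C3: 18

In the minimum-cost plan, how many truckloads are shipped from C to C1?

40

Solving gives:
  A–C3: 110 × $18 = $1980
  B–C2: 20 × $11 = $220
  C–C1: 40 × $5 = $200
  C–C2: 45 × $10 = $450
Total cost = $2850.
So C→C1 carries 40 truckloads.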